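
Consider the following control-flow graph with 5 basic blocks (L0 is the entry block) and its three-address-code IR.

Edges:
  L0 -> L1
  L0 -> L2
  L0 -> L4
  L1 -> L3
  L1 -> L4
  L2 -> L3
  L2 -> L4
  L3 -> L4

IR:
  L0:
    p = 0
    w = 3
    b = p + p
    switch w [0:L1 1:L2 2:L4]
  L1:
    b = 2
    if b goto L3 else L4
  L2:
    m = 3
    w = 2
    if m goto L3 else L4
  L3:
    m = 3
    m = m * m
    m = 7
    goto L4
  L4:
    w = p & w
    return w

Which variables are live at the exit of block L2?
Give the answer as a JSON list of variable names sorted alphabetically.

Block summaries:
  L0 def {b,p,w} use ∅
  L1 def {b} use ∅
  L2 def {m,w} use ∅
  L3 def {m} use ∅
  L4 def {w} use {p,w}

Live sets:
  L0: in=∅ out={p,w}
  L1: in={p,w} out={p,w}
  L2: in={p} out={p,w}
  L3: in={p,w} out={p,w}
  L4: in={p,w} out=∅

live-out(L2) = ["p", "w"]

Answer: ["p", "w"]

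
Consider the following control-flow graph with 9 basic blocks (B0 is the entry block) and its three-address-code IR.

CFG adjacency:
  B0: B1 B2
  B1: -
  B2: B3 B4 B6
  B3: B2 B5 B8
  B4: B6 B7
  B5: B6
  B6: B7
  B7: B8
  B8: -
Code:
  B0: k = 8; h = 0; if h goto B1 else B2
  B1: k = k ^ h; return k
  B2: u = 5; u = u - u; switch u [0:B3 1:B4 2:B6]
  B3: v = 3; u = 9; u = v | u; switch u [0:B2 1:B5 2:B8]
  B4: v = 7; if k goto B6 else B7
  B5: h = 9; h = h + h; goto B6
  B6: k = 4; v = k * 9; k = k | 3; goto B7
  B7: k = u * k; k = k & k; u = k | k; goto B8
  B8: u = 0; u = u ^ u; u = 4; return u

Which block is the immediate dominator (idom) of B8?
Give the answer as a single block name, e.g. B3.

Answer: B2

Working:
idom tree: B1←B0 B2←B0 B3←B2 B4←B2 B5←B3 B6←B2 B7←B2 B8←B2
Dom at joins:
  B2: preds {B0,B3}: {B0} ∩ {B0,B2,B3} = {B0}; idom=B0
  B6: preds {B2,B4,B5}: {B0,B2} ∩ {B0,B2,B4} ∩ {B0,B2,B3,B5} = {B0,B2}; idom=B2
  B7: preds {B4,B6}: {B0,B2,B4} ∩ {B0,B2,B6} = {B0,B2}; idom=B2
  B8: preds {B3,B7}: {B0,B2,B3} ∩ {B0,B2,B7} = {B0,B2}; idom=B2

idom(B8) = B2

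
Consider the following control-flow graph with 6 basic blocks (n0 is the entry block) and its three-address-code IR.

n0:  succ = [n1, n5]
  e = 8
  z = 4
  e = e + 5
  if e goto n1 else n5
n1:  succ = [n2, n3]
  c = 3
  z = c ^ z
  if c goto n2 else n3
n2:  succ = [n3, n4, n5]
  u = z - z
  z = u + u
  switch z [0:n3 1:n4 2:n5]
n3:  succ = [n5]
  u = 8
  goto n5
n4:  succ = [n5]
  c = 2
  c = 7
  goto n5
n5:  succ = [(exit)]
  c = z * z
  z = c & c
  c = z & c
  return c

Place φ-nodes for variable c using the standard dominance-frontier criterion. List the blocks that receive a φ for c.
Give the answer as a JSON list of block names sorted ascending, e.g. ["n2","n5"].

Answer: ["n5"]

Working:
idom tree: n1←n0 n2←n1 n3←n1 n4←n2 n5←n0
Join-block Dom:
  n3: preds {n1,n2}: {n0,n1} ∩ {n0,n1,n2} = {n0,n1}; idom=n1
  n5: preds {n0,n2,n3,n4}: {n0} ∩ {n0,n1,n2} ∩ {n0,n1,n3} ∩ {n0,n1,n2,n4} = {n0}; idom=n0

DF derivation:
  join n3 pred n1: · stop@n1
  join n3 pred n2: n2 stop@n1
  join n5 pred n0: · stop@n0
  join n5 pred n2: n2→n1 stop@n0
  join n5 pred n3: n3→n1 stop@n0
  join n5 pred n4: n4→n2→n1 stop@n0
  DF(n0)=∅
  DF(n1)={n5}
  DF(n2)={n3,n5}
  DF(n3)={n5}
  DF(n4)={n5}
  DF(n5)=∅

φ for c: defs {n1,n4,n5}
  DF⁺ = {n5}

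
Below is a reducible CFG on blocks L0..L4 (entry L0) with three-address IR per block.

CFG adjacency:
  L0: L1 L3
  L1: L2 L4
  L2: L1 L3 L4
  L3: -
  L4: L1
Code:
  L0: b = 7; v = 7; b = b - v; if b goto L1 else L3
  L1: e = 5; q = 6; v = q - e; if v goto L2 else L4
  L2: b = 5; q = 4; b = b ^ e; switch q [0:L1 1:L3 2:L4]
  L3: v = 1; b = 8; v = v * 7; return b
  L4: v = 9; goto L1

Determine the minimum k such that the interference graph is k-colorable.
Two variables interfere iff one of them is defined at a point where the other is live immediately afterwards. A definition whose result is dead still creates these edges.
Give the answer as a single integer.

Block summaries:
  L0: {b,v} / ∅
  L1: {e,q,v} / ∅
  L2: {b,q} / {e}
  L3: {b,v} / ∅
  L4: {v} / ∅

Live sets:
  L0: in=∅ out=∅
  L1: in=∅ out={e}
  L2: in={e} out=∅
  L3: in=∅ out=∅
  L4: in=∅ out=∅

Conflict graph:
  b: {e,q,v}
  e: {b,q,v}
  q: {b,e}
  v: {b,e}

Colouring:
  {b,e,q} pairwise interfere (3-clique) ⇒ χ ≥ 3
  3-colouring: r0={b}  r1={e}  r2={q,v}
  χ = 3

Answer: 3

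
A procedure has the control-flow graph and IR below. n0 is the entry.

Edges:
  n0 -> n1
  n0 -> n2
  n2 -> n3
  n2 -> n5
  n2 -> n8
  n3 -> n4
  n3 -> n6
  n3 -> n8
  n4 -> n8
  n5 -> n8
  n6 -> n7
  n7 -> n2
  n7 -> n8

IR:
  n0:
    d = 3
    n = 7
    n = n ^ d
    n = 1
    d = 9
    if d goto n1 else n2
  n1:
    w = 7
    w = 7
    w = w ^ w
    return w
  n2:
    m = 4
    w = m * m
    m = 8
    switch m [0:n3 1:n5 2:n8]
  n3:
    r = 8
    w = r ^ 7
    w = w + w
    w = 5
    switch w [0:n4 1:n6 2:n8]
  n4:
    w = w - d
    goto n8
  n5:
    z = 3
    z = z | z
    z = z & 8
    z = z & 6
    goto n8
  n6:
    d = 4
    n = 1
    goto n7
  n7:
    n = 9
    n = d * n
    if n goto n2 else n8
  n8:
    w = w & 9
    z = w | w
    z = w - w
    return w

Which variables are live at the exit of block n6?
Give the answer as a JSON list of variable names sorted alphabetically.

def/use:
  n0 def {d,n} use ∅
  n1 def {w} use ∅
  n2 def {m,w} use ∅
  n3 def {r,w} use ∅
  n4 def {w} use {d,w}
  n5 def {z} use ∅
  n6 def {d,n} use ∅
  n7 def {n} use {d}
  n8 def {w,z} use {w}

Backward fixpoint:
  live n0: ∅→{d}
  live n1: ∅→∅
  live n2: {d}→{d,w}
  live n3: {d}→{d,w}
  live n4: {d,w}→{w}
  live n5: {w}→{w}
  live n6: {w}→{d,w}
  live n7: {d,w}→{d,w}
  live n8: {w}→∅

live-out(n6) = ["d", "w"]

Answer: ["d", "w"]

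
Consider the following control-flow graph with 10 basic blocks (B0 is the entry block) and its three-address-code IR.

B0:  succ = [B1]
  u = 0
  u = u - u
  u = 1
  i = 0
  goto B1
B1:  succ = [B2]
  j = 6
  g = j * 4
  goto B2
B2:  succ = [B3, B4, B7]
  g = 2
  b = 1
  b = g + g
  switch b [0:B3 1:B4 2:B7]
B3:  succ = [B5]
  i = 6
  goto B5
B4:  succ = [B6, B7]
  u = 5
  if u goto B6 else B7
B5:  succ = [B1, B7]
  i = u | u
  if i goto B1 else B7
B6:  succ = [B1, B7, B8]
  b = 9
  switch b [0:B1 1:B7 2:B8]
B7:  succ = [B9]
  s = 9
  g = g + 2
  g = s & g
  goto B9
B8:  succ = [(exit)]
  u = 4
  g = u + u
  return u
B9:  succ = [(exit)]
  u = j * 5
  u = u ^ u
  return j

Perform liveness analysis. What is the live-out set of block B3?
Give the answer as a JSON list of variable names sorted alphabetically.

Answer: ["g", "j", "u"]

Working:
Per-block:
  B0: def={i,u} ue=∅
  B1: def={g,j} ue=∅
  B2: def={b,g} ue=∅
  B3: def={i} ue=∅
  B4: def={u} ue=∅
  B5: def={i} ue={u}
  B6: def={b} ue=∅
  B7: def={g,s} ue={g}
  B8: def={g,u} ue=∅
  B9: def={u} ue={j}

Live sets:
  live B0: ∅→{u}
  live B1: {u}→{j,u}
  live B2: {j,u}→{g,j,u}
  live B3: {g,j,u}→{g,j,u}
  live B4: {g,j}→{g,j,u}
  live B5: {g,j,u}→{g,j,u}
  live B6: {g,j,u}→{g,j,u}
  live B7: {g,j}→{j}
  live B8: ∅→∅
  live B9: {j}→∅

live-out(B3) = ["g", "j", "u"]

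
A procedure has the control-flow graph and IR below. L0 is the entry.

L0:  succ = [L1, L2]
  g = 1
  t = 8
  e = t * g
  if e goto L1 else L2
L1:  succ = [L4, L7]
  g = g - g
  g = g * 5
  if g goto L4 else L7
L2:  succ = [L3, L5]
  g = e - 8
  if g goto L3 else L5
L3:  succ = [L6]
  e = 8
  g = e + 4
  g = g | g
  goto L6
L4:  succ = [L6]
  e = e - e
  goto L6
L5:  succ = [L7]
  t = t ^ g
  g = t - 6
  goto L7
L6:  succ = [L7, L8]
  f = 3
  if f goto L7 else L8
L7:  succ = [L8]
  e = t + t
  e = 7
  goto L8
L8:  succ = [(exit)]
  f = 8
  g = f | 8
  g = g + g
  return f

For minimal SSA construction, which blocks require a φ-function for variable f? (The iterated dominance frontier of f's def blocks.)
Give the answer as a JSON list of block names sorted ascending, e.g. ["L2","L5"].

Answer: ["L7", "L8"]

Derivation:
idom tree: L1←L0 L2←L0 L3←L2 L4←L1 L5←L2 L6←L0 L7←L0 L8←L0
Join-block Dom:
  L6: preds {L3,L4}: {L0,L2,L3} ∩ {L0,L1,L4} = {L0}; idom=L0
  L7: preds {L1,L5,L6}: {L0,L1} ∩ {L0,L2,L5} ∩ {L0,L6} = {L0}; idom=L0
  L8: preds {L6,L7}: {L0,L6} ∩ {L0,L7} = {L0}; idom=L0

DF derivation:
  L6←L3: walk L3→L2 to L0
  L6←L4: walk L4→L1 to L0
  L7←L1: walk L1 to L0
  L7←L5: walk L5→L2 to L0
  L7←L6: walk L6 to L0
  L8←L6: walk L6 to L0
  L8←L7: walk L7 to L0
  L0: DF=∅
  L1: DF={L6,L7}
  L2: DF={L6,L7}
  L3: DF={L6}
  L4: DF={L6}
  L5: DF={L7}
  L6: DF={L7,L8}
  L7: DF={L8}
  L8: DF=∅

φ for f: defs {L6,L8}
  DF⁺ = {L7,L8}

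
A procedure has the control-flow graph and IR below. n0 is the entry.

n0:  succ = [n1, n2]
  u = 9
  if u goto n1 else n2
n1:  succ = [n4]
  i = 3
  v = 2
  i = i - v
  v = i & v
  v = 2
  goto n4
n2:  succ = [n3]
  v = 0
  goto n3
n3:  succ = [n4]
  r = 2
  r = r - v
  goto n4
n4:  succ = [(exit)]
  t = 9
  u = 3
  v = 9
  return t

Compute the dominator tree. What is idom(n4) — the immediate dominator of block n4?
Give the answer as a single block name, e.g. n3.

idom tree: n1←n0 n2←n0 n3←n2 n4←n0
Dom at joins:
  n4: preds {n1,n3}: {n0,n1} ∩ {n0,n2,n3} = {n0}; idom=n0

idom(n4) = n0

Answer: n0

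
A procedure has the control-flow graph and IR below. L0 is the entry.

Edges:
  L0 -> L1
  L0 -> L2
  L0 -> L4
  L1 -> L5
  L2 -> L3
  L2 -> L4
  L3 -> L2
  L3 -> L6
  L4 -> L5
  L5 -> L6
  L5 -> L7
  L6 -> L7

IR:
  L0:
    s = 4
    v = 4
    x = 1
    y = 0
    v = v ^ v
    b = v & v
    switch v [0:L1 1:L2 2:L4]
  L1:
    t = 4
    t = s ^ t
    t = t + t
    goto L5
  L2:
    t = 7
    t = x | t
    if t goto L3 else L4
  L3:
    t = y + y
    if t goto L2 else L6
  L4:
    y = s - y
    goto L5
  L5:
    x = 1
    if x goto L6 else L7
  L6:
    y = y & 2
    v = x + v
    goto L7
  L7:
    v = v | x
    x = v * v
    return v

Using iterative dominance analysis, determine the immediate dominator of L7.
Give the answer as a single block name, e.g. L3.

Answer: L0

Derivation:
idom tree: L1←L0 L2←L0 L3←L2 L4←L0 L5←L0 L6←L0 L7←L0
Dom at joins:
  L2: preds {L0,L3}: {L0} ∩ {L0,L2,L3} = {L0}; idom=L0
  L4: preds {L0,L2}: {L0} ∩ {L0,L2} = {L0}; idom=L0
  L5: preds {L1,L4}: {L0,L1} ∩ {L0,L4} = {L0}; idom=L0
  L6: preds {L3,L5}: {L0,L2,L3} ∩ {L0,L5} = {L0}; idom=L0
  L7: preds {L5,L6}: {L0,L5} ∩ {L0,L6} = {L0}; idom=L0

idom(L7) = L0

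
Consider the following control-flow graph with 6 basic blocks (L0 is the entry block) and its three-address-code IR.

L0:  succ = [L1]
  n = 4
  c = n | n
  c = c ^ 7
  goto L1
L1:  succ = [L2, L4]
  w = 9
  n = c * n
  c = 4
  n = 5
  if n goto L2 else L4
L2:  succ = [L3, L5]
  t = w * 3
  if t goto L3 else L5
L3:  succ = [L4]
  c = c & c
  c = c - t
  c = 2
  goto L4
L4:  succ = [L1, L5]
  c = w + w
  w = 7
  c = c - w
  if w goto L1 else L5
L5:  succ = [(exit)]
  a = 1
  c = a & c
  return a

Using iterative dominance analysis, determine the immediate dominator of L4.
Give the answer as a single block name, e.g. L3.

idom tree: L1←L0 L2←L1 L3←L2 L4←L1 L5←L1
Dom∩ at merges:
  L1: preds {L0,L4}: {L0} ∩ {L0,L1,L4} = {L0}; idom=L0
  L4: preds {L1,L3}: {L0,L1} ∩ {L0,L1,L2,L3} = {L0,L1}; idom=L1
  L5: preds {L2,L4}: {L0,L1,L2} ∩ {L0,L1,L4} = {L0,L1}; idom=L1

idom(L4) = L1

Answer: L1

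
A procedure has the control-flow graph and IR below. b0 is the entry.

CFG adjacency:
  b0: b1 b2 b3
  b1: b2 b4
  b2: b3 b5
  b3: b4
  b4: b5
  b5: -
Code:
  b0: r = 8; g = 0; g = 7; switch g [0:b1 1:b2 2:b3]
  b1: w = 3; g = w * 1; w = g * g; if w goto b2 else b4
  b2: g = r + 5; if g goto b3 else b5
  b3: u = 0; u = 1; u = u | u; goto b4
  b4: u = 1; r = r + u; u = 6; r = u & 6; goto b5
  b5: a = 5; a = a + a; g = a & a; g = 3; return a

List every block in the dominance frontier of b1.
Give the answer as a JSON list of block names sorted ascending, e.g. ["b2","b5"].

Answer: ["b2", "b4"]

Derivation:
idom tree: b1←b0 b2←b0 b3←b0 b4←b0 b5←b0
Join-block Dom:
  b2: preds {b0,b1}: {b0} ∩ {b0,b1} = {b0}; idom=b0
  b3: preds {b0,b2}: {b0} ∩ {b0,b2} = {b0}; idom=b0
  b4: preds {b1,b3}: {b0,b1} ∩ {b0,b3} = {b0}; idom=b0
  b5: preds {b2,b4}: {b0,b2} ∩ {b0,b4} = {b0}; idom=b0

Frontier:
  b2←b0: walk · to b0
  b2←b1: walk b1 to b0
  b3←b0: walk · to b0
  b3←b2: walk b2 to b0
  b4←b1: walk b1 to b0
  b4←b3: walk b3 to b0
  b5←b2: walk b2 to b0
  b5←b4: walk b4 to b0
  DF(b0)=∅
  DF(b1)={b2,b4}
  DF(b2)={b3,b5}
  DF(b3)={b4}
  DF(b4)={b5}
  DF(b5)=∅

DF(b1) = ["b2", "b4"]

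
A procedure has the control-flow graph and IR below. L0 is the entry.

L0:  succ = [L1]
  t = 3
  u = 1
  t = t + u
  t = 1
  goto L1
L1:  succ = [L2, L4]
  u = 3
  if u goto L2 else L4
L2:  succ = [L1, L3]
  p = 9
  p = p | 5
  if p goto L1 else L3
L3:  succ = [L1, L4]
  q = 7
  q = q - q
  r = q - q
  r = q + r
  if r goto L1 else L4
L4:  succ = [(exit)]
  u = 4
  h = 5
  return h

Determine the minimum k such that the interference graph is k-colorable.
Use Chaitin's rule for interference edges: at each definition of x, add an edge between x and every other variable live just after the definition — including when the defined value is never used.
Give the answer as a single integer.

Block summaries:
  L0 def {t,u} use ∅
  L1 def {u} use ∅
  L2 def {p} use ∅
  L3 def {q,r} use ∅
  L4 def {h,u} use ∅

Liveness:
  L0 li=∅ lo=∅
  L1 li=∅ lo=∅
  L2 li=∅ lo=∅
  L3 li=∅ lo=∅
  L4 li=∅ lo=∅

Interference:
  h↔∅
  p↔∅
  q↔{r}
  r↔{q}
  t↔{u}
  u↔{t}

Registers:
  {q,r} pairwise interfere (2-clique) ⇒ χ ≥ 2
  assign h→r0 p→r0 q→r0 r→r1 t→r0 u→r1 — no edge inside a register ⇒ χ ≤ 2
  χ = 2

Answer: 2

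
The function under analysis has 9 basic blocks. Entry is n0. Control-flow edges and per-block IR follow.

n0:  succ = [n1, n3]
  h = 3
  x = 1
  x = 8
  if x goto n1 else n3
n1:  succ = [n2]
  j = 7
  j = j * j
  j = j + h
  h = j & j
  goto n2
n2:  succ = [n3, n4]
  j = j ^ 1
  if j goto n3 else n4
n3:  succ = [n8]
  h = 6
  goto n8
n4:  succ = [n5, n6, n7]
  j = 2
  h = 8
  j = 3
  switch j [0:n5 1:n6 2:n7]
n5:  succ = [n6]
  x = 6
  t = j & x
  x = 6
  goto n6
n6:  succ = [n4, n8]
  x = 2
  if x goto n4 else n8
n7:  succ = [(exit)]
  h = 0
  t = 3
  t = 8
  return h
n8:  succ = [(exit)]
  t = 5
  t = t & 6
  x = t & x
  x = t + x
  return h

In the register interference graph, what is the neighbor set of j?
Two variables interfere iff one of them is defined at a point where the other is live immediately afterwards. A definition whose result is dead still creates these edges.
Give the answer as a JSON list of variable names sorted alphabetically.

Answer: ["h", "x"]

Working:
Block summaries:
  n0 def {h,x} use ∅
  n1 def {h,j} use {h}
  n2 def {j} use {j}
  n3 def {h} use ∅
  n4 def {h,j} use ∅
  n5 def {t,x} use {j}
  n6 def {x} use ∅
  n7 def {h,t} use ∅
  n8 def {t,x} use {h,x}

Live sets:
  live n0: ∅→{h,x}
  live n1: {h,x}→{j,x}
  live n2: {j,x}→{x}
  live n3: {x}→{h,x}
  live n4: ∅→{h,j}
  live n5: {h,j}→{h}
  live n6: {h}→{h,x}
  live n7: ∅→∅
  live n8: {h,x}→∅

Interference:
  h — {j,t,x}
  j — {h,x}
  t — {h,x}
  x — {h,j,t}

N(j) = ["h", "x"]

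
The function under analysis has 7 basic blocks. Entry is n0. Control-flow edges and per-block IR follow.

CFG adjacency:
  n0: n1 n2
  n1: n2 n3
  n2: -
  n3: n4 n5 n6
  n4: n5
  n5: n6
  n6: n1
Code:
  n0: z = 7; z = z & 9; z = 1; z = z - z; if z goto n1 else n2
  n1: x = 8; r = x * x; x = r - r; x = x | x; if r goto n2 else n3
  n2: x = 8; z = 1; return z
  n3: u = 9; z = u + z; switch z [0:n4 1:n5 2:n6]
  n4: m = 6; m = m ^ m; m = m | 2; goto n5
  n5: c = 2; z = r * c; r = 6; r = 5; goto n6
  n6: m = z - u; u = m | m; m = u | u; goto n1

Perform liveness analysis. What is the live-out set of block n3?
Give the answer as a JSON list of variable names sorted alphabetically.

Answer: ["r", "u", "z"]

Derivation:
Per-block:
  n0 def {z} use ∅
  n1 def {r,x} use ∅
  n2 def {x,z} use ∅
  n3 def {u,z} use {z}
  n4 def {m} use ∅
  n5 def {c,r,z} use {r}
  n6 def {m,u} use {u,z}

Backward fixpoint:
  live n0: ∅→{z}
  live n1: {z}→{r,z}
  live n2: ∅→∅
  live n3: {r,z}→{r,u,z}
  live n4: {r,u}→{r,u}
  live n5: {r,u}→{u,z}
  live n6: {u,z}→{z}

live-out(n3) = ["r", "u", "z"]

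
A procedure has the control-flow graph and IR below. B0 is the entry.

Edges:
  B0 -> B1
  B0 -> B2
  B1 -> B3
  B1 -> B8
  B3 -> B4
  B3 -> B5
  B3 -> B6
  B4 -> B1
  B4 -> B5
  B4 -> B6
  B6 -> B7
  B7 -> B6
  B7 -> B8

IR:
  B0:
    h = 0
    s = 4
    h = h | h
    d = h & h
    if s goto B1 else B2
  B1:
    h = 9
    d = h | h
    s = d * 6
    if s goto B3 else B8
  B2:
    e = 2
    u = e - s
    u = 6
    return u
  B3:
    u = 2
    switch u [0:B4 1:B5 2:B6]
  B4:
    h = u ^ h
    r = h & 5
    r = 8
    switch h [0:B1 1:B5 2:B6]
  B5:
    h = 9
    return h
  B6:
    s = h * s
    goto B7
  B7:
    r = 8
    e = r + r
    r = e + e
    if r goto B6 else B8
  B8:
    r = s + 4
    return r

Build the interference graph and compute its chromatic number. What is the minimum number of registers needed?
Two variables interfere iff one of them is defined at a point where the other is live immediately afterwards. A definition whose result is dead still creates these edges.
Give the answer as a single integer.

Answer: 3

Analysis:
Per-block:
  B0: {d,h,s} / ∅
  B1: {d,h,s} / ∅
  B2: {e,u} / {s}
  B3: {u} / ∅
  B4: {h,r} / {h,u}
  B5: {h} / ∅
  B6: {s} / {h,s}
  B7: {e,r} / ∅
  B8: {r} / {s}

Live sets:
  B0 li=∅ lo={s}
  B1 li=∅ lo={h,s}
  B2 li={s} lo=∅
  B3 li={h,s} lo={h,s,u}
  B4 li={h,s,u} lo={h,s}
  B5 li=∅ lo=∅
  B6 li={h,s} lo={h,s}
  B7 li={h,s} lo={h,s}
  B8 li={s} lo=∅

Conflict graph:
  d — {h,s}
  e — {h,s}
  h — {d,e,r,s,u}
  r — {h,s}
  s — {d,e,h,r,u}
  u — {h,s}

Chromatic number:
  lower bound: {d,h,s} mutually conflict ⇒ χ ≥ 3
  assign d→r2 e→r2 h→r0 r→r2 s→r1 u→r2 — no edge inside a register ⇒ χ ≤ 3
  χ = 3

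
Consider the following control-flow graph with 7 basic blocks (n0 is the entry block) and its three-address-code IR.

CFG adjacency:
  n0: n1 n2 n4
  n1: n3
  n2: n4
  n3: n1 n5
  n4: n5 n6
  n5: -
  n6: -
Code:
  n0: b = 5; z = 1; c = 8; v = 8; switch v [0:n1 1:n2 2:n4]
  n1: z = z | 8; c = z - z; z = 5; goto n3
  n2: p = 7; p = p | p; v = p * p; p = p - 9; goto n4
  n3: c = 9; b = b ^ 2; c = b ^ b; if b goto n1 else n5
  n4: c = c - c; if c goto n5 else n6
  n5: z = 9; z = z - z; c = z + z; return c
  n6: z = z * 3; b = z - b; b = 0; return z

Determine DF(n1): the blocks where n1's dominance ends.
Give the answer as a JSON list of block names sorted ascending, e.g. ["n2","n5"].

Answer: ["n1", "n5"]

Derivation:
idom tree: n1←n0 n2←n0 n3←n1 n4←n0 n5←n0 n6←n4
Dom at joins:
  n1: preds {n0,n3}: {n0} ∩ {n0,n1,n3} = {n0}; idom=n0
  n4: preds {n0,n2}: {n0} ∩ {n0,n2} = {n0}; idom=n0
  n5: preds {n3,n4}: {n0,n1,n3} ∩ {n0,n4} = {n0}; idom=n0

Frontier:
  join n1 pred n0: · stop@n0
  join n1 pred n3: n3→n1 stop@n0
  join n4 pred n0: · stop@n0
  join n4 pred n2: n2 stop@n0
  join n5 pred n3: n3→n1 stop@n0
  join n5 pred n4: n4 stop@n0
  DF(n0)=∅
  DF(n1)={n1,n5}
  DF(n2)={n4}
  DF(n3)={n1,n5}
  DF(n4)={n5}
  DF(n5)=∅
  DF(n6)=∅

DF(n1) = ["n1", "n5"]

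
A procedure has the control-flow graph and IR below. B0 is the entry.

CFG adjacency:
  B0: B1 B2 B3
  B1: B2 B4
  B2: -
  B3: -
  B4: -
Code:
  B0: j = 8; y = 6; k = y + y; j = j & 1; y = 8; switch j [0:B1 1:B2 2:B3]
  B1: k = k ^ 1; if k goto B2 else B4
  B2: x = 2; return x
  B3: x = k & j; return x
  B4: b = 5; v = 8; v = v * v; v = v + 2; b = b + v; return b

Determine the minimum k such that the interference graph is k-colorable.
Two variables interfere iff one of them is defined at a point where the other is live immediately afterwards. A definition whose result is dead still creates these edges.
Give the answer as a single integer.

Answer: 3

Working:
Per-block:
  B0: {j,k,y} / ∅
  B1: {k} / {k}
  B2: {x} / ∅
  B3: {x} / {j,k}
  B4: {b,v} / ∅

Liveness:
  live B0: ∅→{j,k}
  live B1: {k}→∅
  live B2: ∅→∅
  live B3: {j,k}→∅
  live B4: ∅→∅

Interference:
  b↔{v}
  j↔{k,y}
  k↔{j,y}
  v↔{b}
  x↔∅
  y↔{j,k}

Chromatic number:
  lower bound: {j,k,y} mutually conflict ⇒ χ ≥ 3
  assign b→r0 j→r0 k→r1 v→r1 x→r0 y→r2 — no edge inside a register ⇒ χ ≤ 3
  χ = 3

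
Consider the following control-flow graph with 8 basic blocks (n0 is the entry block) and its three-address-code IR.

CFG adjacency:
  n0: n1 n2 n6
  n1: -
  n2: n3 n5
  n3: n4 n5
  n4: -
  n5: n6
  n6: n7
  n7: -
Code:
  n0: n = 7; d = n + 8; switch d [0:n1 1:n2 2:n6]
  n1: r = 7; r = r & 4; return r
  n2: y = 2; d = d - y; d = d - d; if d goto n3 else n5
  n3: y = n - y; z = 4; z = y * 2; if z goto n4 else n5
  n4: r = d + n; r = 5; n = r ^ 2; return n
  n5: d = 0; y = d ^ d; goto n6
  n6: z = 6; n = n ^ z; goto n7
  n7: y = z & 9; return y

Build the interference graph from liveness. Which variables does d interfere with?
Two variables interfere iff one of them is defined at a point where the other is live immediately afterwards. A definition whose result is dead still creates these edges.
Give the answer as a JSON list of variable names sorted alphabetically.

Answer: ["n", "y", "z"]

Derivation:
def/use:
  n0: {d,n} / ∅
  n1: {r} / ∅
  n2: {d,y} / {d}
  n3: {y,z} / {n,y}
  n4: {n,r} / {d,n}
  n5: {d,y} / ∅
  n6: {n,z} / {n}
  n7: {y} / {z}

Live sets:
  n0 li=∅ lo={d,n}
  n1 li=∅ lo=∅
  n2 li={d,n} lo={d,n,y}
  n3 li={d,n,y} lo={d,n}
  n4 li={d,n} lo=∅
  n5 li={n} lo={n}
  n6 li={n} lo={z}
  n7 li={z} lo=∅

Conflict graph:
  d↔{n,y,z}
  n↔{d,y,z}
  r↔∅
  y↔{d,n,z}
  z↔{d,n,y}

N(d) = ["n", "y", "z"]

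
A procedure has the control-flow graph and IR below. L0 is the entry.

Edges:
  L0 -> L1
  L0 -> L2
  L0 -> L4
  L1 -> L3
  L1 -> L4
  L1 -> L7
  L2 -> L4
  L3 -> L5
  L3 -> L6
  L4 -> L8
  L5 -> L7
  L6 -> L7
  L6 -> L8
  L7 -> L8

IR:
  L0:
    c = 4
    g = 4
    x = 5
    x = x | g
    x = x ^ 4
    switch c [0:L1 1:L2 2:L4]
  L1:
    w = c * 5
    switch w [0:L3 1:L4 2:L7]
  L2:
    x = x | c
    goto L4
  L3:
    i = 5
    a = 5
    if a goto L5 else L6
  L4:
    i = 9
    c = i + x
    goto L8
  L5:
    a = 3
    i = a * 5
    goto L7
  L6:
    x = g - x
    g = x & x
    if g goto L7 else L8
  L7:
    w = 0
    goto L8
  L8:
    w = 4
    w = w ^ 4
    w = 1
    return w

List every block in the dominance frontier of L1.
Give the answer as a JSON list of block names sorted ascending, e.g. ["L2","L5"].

idom tree: L1←L0 L2←L0 L3←L1 L4←L0 L5←L3 L6←L3 L7←L1 L8←L0
Dom∩ at merges:
  L4: preds {L0,L1,L2}: {L0} ∩ {L0,L1} ∩ {L0,L2} = {L0}; idom=L0
  L7: preds {L1,L5,L6}: {L0,L1} ∩ {L0,L1,L3,L5} ∩ {L0,L1,L3,L6} = {L0,L1}; idom=L1
  L8: preds {L4,L6,L7}: {L0,L4} ∩ {L0,L1,L3,L6} ∩ {L0,L1,L7} = {L0}; idom=L0

Frontier:
  L4←L0: walk · to L0
  L4←L1: walk L1 to L0
  L4←L2: walk L2 to L0
  L7←L1: walk · to L1
  L7←L5: walk L5→L3 to L1
  L7←L6: walk L6→L3 to L1
  L8←L4: walk L4 to L0
  L8←L6: walk L6→L3→L1 to L0
  L8←L7: walk L7→L1 to L0
  L0 → ∅
  L1 → {L4,L8}
  L2 → {L4}
  L3 → {L7,L8}
  L4 → {L8}
  L5 → {L7}
  L6 → {L7,L8}
  L7 → {L8}
  L8 → ∅

DF(L1) = ["L4", "L8"]

Answer: ["L4", "L8"]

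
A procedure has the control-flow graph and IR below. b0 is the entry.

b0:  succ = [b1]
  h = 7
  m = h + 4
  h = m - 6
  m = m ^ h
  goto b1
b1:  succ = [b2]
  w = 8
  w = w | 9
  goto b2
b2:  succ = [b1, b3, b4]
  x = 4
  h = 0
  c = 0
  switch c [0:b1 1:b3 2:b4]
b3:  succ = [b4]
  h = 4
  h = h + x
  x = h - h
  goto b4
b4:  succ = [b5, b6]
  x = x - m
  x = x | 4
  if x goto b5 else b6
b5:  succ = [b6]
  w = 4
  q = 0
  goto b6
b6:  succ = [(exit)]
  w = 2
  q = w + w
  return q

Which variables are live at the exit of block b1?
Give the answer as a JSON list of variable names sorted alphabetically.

Answer: ["m"]

Working:
Per-block:
  b0 def {h,m} use ∅
  b1 def {w} use ∅
  b2 def {c,h,x} use ∅
  b3 def {h,x} use {x}
  b4 def {x} use {m,x}
  b5 def {q,w} use ∅
  b6 def {q,w} use ∅

Backward fixpoint:
  live b0: ∅→{m}
  live b1: {m}→{m}
  live b2: {m}→{m,x}
  live b3: {m,x}→{m,x}
  live b4: {m,x}→∅
  live b5: ∅→∅
  live b6: ∅→∅

live-out(b1) = ["m"]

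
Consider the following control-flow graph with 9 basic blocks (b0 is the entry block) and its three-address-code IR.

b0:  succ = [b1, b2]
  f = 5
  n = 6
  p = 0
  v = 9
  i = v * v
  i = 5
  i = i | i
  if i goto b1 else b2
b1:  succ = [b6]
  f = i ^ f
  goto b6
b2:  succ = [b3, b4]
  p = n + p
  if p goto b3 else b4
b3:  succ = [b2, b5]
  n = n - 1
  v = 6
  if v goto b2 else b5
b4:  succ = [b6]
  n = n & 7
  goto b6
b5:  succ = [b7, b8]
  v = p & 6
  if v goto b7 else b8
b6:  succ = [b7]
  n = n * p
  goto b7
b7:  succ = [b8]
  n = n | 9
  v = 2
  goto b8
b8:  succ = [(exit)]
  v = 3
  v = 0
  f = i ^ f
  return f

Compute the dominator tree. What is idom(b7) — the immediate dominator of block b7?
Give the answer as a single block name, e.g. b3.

idom tree: b1←b0 b2←b0 b3←b2 b4←b2 b5←b3 b6←b0 b7←b0 b8←b0
Dom∩ at merges:
  b2: preds {b0,b3}: {b0} ∩ {b0,b2,b3} = {b0}; idom=b0
  b6: preds {b1,b4}: {b0,b1} ∩ {b0,b2,b4} = {b0}; idom=b0
  b7: preds {b5,b6}: {b0,b2,b3,b5} ∩ {b0,b6} = {b0}; idom=b0
  b8: preds {b5,b7}: {b0,b2,b3,b5} ∩ {b0,b7} = {b0}; idom=b0

idom(b7) = b0

Answer: b0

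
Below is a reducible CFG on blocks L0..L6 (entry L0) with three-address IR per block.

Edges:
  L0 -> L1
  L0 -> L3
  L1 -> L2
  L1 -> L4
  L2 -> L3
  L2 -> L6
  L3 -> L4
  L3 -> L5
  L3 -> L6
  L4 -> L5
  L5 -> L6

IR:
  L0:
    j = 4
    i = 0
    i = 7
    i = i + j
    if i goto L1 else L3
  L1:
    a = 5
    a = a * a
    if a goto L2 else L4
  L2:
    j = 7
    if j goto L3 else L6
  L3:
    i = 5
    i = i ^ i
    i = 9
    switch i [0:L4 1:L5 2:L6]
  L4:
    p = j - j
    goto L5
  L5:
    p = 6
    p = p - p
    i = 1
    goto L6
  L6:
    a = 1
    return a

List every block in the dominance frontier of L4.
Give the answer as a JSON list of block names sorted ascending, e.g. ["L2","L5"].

Answer: ["L5"]

Analysis:
idom tree: L1←L0 L2←L1 L3←L0 L4←L0 L5←L0 L6←L0
Join-block Dom:
  L3: preds {L0,L2}: {L0} ∩ {L0,L1,L2} = {L0}; idom=L0
  L4: preds {L1,L3}: {L0,L1} ∩ {L0,L3} = {L0}; idom=L0
  L5: preds {L3,L4}: {L0,L3} ∩ {L0,L4} = {L0}; idom=L0
  L6: preds {L2,L3,L5}: {L0,L1,L2} ∩ {L0,L3} ∩ {L0,L5} = {L0}; idom=L0

Frontier:
  join L3 pred L0: · stop@L0
  join L3 pred L2: L2→L1 stop@L0
  join L4 pred L1: L1 stop@L0
  join L4 pred L3: L3 stop@L0
  join L5 pred L3: L3 stop@L0
  join L5 pred L4: L4 stop@L0
  join L6 pred L2: L2→L1 stop@L0
  join L6 pred L3: L3 stop@L0
  join L6 pred L5: L5 stop@L0
  L0 → ∅
  L1 → {L3,L4,L6}
  L2 → {L3,L6}
  L3 → {L4,L5,L6}
  L4 → {L5}
  L5 → {L6}
  L6 → ∅

DF(L4) = ["L5"]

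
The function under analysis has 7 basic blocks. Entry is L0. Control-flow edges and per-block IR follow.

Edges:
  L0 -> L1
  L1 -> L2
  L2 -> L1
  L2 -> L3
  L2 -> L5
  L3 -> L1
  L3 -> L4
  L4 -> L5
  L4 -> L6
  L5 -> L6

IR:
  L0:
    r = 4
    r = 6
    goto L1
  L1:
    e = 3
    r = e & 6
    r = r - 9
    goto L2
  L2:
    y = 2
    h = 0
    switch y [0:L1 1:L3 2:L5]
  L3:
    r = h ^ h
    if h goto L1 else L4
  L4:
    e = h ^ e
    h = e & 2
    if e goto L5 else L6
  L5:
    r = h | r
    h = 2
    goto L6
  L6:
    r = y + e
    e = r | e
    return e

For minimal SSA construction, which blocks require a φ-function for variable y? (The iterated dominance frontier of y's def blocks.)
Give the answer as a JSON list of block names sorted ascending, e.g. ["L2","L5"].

idom tree: L1←L0 L2←L1 L3←L2 L4←L3 L5←L2 L6←L2
Dom∩ at merges:
  L1: preds {L0,L2,L3}: {L0} ∩ {L0,L1,L2} ∩ {L0,L1,L2,L3} = {L0}; idom=L0
  L5: preds {L2,L4}: {L0,L1,L2} ∩ {L0,L1,L2,L3,L4} = {L0,L1,L2}; idom=L2
  L6: preds {L4,L5}: {L0,L1,L2,L3,L4} ∩ {L0,L1,L2,L5} = {L0,L1,L2}; idom=L2

Frontier:
  L1←L0: walk · to L0
  L1←L2: walk L2→L1 to L0
  L1←L3: walk L3→L2→L1 to L0
  L5←L2: walk · to L2
  L5←L4: walk L4→L3 to L2
  L6←L4: walk L4→L3 to L2
  L6←L5: walk L5 to L2
  DF(L0)=∅
  DF(L1)={L1}
  DF(L2)={L1}
  DF(L3)={L1,L5,L6}
  DF(L4)={L5,L6}
  DF(L5)={L6}
  DF(L6)=∅

φ for y: defs {L2}
  DF⁺ = {L1}

Answer: ["L1"]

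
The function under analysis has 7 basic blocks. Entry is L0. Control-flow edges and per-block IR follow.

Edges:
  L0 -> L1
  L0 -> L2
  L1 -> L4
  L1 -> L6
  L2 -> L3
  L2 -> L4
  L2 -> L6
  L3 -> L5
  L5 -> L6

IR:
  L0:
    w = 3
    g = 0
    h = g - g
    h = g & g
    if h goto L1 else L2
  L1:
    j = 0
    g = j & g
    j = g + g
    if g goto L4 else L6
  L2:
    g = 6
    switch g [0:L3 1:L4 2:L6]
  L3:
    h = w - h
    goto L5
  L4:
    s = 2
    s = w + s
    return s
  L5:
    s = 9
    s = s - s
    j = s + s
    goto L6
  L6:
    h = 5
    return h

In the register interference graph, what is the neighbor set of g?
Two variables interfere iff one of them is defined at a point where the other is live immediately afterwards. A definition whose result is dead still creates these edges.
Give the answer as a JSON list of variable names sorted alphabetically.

def/use:
  L0: {g,h,w} / ∅
  L1: {g,j} / {g}
  L2: {g} / ∅
  L3: {h} / {h,w}
  L4: {s} / {w}
  L5: {j,s} / ∅
  L6: {h} / ∅

Live sets:
  live L0: ∅→{g,h,w}
  live L1: {g,w}→{w}
  live L2: {h,w}→{h,w}
  live L3: {h,w}→∅
  live L4: {w}→∅
  live L5: ∅→∅
  live L6: ∅→∅

Conflict graph:
  g↔{h,j,w}
  h↔{g,w}
  j↔{g,w}
  s↔{w}
  w↔{g,h,j,s}

N(g) = ["h", "j", "w"]

Answer: ["h", "j", "w"]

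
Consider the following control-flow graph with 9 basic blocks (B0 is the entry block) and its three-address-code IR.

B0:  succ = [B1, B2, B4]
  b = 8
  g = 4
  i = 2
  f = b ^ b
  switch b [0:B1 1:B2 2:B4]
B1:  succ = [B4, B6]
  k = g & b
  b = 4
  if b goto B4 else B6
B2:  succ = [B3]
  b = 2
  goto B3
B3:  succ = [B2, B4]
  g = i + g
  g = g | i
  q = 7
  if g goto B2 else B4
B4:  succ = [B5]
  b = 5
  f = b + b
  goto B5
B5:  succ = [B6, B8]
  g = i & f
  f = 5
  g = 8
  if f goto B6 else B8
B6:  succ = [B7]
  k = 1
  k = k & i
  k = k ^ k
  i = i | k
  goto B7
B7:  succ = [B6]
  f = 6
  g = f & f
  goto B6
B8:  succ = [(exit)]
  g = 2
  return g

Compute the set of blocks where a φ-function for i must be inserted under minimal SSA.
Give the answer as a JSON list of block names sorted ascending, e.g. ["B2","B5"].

idom tree: B1←B0 B2←B0 B3←B2 B4←B0 B5←B4 B6←B0 B7←B6 B8←B5
Join-block Dom:
  B2: preds {B0,B3}: {B0} ∩ {B0,B2,B3} = {B0}; idom=B0
  B4: preds {B0,B1,B3}: {B0} ∩ {B0,B1} ∩ {B0,B2,B3} = {B0}; idom=B0
  B6: preds {B1,B5,B7}: {B0,B1} ∩ {B0,B4,B5} ∩ {B0,B6,B7} = {B0}; idom=B0

DF derivation:
  join B2 pred B0: · stop@B0
  join B2 pred B3: B3→B2 stop@B0
  join B4 pred B0: · stop@B0
  join B4 pred B1: B1 stop@B0
  join B4 pred B3: B3→B2 stop@B0
  join B6 pred B1: B1 stop@B0
  join B6 pred B5: B5→B4 stop@B0
  join B6 pred B7: B7→B6 stop@B0
  B0 → ∅
  B1 → {B4,B6}
  B2 → {B2,B4}
  B3 → {B2,B4}
  B4 → {B6}
  B5 → {B6}
  B6 → {B6}
  B7 → {B6}
  B8 → ∅

φ for i: defs {B0,B6}
  DF⁺ = {B6}

Answer: ["B6"]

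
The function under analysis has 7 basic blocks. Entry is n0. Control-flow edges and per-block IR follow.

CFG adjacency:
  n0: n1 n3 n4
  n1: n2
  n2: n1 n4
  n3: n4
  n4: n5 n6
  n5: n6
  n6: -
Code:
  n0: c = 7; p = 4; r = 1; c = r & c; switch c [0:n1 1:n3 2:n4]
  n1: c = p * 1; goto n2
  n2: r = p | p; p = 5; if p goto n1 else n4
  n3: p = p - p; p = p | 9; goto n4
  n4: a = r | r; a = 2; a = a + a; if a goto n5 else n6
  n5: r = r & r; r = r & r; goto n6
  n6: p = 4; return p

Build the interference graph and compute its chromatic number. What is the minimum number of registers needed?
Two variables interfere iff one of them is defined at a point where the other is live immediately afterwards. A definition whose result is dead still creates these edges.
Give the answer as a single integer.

Per-block:
  n0: def={c,p,r} ue=∅
  n1: def={c} ue={p}
  n2: def={p,r} ue={p}
  n3: def={p} ue={p}
  n4: def={a} ue={r}
  n5: def={r} ue={r}
  n6: def={p} ue=∅

Backward fixpoint:
  n0 li=∅ lo={p,r}
  n1 li={p} lo={p}
  n2 li={p} lo={p,r}
  n3 li={p,r} lo={r}
  n4 li={r} lo={r}
  n5 li={r} lo=∅
  n6 li=∅ lo=∅

Conflict graph:
  a: {r}
  c: {p,r}
  p: {c,r}
  r: {a,c,p}

Registers:
  clique {c,p,r} ⇒ need ≥ 3
  assign a→R1 c→R1 p→R2 r→R0 — no edge inside a register ⇒ χ ≤ 3
  χ = 3

Answer: 3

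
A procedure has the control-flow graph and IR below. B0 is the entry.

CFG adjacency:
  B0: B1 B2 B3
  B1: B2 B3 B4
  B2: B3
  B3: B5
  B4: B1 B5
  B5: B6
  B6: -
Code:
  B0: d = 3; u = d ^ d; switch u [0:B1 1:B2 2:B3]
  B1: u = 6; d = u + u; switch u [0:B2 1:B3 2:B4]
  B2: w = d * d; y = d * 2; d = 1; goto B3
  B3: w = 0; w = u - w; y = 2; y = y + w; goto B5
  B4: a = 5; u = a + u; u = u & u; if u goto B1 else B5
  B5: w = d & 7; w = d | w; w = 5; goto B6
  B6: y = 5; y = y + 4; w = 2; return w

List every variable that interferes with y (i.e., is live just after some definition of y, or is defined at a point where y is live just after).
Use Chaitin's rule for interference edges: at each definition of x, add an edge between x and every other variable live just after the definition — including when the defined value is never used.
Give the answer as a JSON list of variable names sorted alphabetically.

Per-block:
  B0: def={d,u} ue=∅
  B1: def={d,u} ue=∅
  B2: def={d,w,y} ue={d}
  B3: def={w,y} ue={u}
  B4: def={a,u} ue={u}
  B5: def={w} ue={d}
  B6: def={w,y} ue=∅

Backward fixpoint:
  B0 li=∅ lo={d,u}
  B1 li=∅ lo={d,u}
  B2 li={d,u} lo={d,u}
  B3 li={d,u} lo={d}
  B4 li={d,u} lo={d}
  B5 li={d} lo=∅
  B6 li=∅ lo=∅

Interference:
  a — {d,u}
  d — {a,u,w,y}
  u — {a,d,w,y}
  w — {d,u,y}
  y — {d,u,w}

N(y) = ["d", "u", "w"]

Answer: ["d", "u", "w"]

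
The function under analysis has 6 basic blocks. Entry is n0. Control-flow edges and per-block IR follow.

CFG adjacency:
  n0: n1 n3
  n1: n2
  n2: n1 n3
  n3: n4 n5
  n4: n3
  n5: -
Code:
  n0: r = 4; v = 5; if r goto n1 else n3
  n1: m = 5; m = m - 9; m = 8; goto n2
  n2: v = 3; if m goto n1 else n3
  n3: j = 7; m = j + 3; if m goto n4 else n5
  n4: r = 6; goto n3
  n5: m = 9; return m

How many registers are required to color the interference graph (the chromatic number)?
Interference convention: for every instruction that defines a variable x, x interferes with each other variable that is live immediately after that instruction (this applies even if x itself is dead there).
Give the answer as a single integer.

Answer: 2

Derivation:
def/use:
  n0: def={r,v} ue=∅
  n1: def={m} ue=∅
  n2: def={v} ue={m}
  n3: def={j,m} ue=∅
  n4: def={r} ue=∅
  n5: def={m} ue=∅

Backward fixpoint:
  n0 li=∅ lo=∅
  n1 li=∅ lo={m}
  n2 li={m} lo=∅
  n3 li=∅ lo=∅
  n4 li=∅ lo=∅
  n5 li=∅ lo=∅

Interference:
  j — ∅
  m — {v}
  r — {v}
  v — {m,r}

Registers:
  clique {m,v} ⇒ need ≥ 2
  2-colouring: c0={j,v}  c1={m,r}
  χ = 2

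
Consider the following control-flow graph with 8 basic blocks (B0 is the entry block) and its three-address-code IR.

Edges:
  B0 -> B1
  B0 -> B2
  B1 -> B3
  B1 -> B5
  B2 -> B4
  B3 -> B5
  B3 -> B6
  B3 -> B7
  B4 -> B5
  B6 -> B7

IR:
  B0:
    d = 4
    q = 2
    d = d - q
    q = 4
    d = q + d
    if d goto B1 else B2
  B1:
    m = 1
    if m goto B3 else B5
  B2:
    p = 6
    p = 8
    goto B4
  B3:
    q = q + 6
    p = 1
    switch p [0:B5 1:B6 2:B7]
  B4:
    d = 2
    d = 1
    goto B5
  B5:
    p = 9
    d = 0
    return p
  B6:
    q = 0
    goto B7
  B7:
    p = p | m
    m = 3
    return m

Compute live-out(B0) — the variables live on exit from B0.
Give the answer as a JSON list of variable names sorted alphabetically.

Block summaries:
  B0: def={d,q} ue=∅
  B1: def={m} ue=∅
  B2: def={p} ue=∅
  B3: def={p,q} ue={q}
  B4: def={d} ue=∅
  B5: def={d,p} ue=∅
  B6: def={q} ue=∅
  B7: def={m,p} ue={m,p}

Liveness:
  B0: in=∅ out={q}
  B1: in={q} out={m,q}
  B2: in=∅ out=∅
  B3: in={m,q} out={m,p}
  B4: in=∅ out=∅
  B5: in=∅ out=∅
  B6: in={m,p} out={m,p}
  B7: in={m,p} out=∅

live-out(B0) = ["q"]

Answer: ["q"]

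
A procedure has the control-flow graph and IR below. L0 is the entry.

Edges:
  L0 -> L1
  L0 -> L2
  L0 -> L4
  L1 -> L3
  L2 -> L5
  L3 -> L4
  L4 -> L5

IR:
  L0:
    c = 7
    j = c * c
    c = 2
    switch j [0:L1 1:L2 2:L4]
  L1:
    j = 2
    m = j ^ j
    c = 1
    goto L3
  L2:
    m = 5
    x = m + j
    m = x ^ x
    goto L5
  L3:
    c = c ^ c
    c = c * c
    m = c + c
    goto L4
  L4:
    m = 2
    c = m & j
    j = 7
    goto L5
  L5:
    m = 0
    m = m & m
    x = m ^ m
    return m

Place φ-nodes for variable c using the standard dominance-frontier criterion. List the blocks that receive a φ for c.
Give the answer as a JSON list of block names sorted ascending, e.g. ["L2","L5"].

Answer: ["L4", "L5"]

Working:
idom tree: L1←L0 L2←L0 L3←L1 L4←L0 L5←L0
Join-block Dom:
  L4: preds {L0,L3}: {L0} ∩ {L0,L1,L3} = {L0}; idom=L0
  L5: preds {L2,L4}: {L0,L2} ∩ {L0,L4} = {L0}; idom=L0

DF derivation:
  L4←L0: walk · to L0
  L4←L3: walk L3→L1 to L0
  L5←L2: walk L2 to L0
  L5←L4: walk L4 to L0
  L0 → ∅
  L1 → {L4}
  L2 → {L5}
  L3 → {L4}
  L4 → {L5}
  L5 → ∅

φ for c: defs {L0,L1,L3,L4}
  DF⁺ = {L4,L5}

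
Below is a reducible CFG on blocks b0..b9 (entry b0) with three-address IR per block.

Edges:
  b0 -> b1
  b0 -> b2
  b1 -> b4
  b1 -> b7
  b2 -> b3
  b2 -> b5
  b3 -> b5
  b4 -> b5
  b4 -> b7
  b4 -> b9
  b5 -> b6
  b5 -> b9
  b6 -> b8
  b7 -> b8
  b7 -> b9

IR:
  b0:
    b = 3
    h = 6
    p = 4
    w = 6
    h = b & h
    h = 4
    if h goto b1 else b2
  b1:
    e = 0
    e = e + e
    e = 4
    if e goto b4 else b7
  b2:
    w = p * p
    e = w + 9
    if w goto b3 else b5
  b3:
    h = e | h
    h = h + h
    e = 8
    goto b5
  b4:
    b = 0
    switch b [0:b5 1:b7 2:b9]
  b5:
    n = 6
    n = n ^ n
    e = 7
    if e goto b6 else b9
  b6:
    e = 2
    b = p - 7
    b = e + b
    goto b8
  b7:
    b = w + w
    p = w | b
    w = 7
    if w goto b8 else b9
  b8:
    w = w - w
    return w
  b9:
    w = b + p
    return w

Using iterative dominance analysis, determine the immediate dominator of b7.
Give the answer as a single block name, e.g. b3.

idom tree: b1←b0 b2←b0 b3←b2 b4←b1 b5←b0 b6←b5 b7←b1 b8←b0 b9←b0
Dom at joins:
  b5: preds {b2,b3,b4}: {b0,b2} ∩ {b0,b2,b3} ∩ {b0,b1,b4} = {b0}; idom=b0
  b7: preds {b1,b4}: {b0,b1} ∩ {b0,b1,b4} = {b0,b1}; idom=b1
  b8: preds {b6,b7}: {b0,b5,b6} ∩ {b0,b1,b7} = {b0}; idom=b0
  b9: preds {b4,b5,b7}: {b0,b1,b4} ∩ {b0,b5} ∩ {b0,b1,b7} = {b0}; idom=b0

idom(b7) = b1

Answer: b1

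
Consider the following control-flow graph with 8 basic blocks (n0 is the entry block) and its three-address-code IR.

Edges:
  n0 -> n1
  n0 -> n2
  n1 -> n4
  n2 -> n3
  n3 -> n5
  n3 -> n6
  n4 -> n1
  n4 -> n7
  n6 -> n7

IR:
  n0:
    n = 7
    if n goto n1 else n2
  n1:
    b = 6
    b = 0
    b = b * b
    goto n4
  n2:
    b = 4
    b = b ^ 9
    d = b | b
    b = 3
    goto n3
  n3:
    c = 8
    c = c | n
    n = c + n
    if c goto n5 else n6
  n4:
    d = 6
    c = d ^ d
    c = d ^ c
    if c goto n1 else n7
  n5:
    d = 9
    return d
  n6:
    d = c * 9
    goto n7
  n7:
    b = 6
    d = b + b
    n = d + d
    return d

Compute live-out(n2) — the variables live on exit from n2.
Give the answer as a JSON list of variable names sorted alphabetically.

Answer: ["n"]

Analysis:
def/use:
  n0: {n} / ∅
  n1: {b} / ∅
  n2: {b,d} / ∅
  n3: {c,n} / {n}
  n4: {c,d} / ∅
  n5: {d} / ∅
  n6: {d} / {c}
  n7: {b,d,n} / ∅

Live sets:
  live n0: ∅→{n}
  live n1: ∅→∅
  live n2: {n}→{n}
  live n3: {n}→{c}
  live n4: ∅→∅
  live n5: ∅→∅
  live n6: {c}→∅
  live n7: ∅→∅

live-out(n2) = ["n"]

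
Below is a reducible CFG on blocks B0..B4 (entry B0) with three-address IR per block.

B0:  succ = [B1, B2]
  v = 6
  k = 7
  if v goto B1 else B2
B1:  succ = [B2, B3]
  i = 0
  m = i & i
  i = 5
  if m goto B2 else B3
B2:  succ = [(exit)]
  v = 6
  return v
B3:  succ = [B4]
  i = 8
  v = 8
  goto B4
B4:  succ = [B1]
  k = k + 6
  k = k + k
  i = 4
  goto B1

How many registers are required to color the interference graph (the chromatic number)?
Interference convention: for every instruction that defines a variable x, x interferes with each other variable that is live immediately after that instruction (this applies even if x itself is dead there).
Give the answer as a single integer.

Answer: 3

Derivation:
def/use:
  B0 def {k,v} use ∅
  B1 def {i,m} use ∅
  B2 def {v} use ∅
  B3 def {i,v} use ∅
  B4 def {i,k} use {k}

Backward fixpoint:
  B0 li=∅ lo={k}
  B1 li={k} lo={k}
  B2 li=∅ lo=∅
  B3 li={k} lo={k}
  B4 li={k} lo={k}

Conflict graph:
  i: {k,m}
  k: {i,m,v}
  m: {i,k}
  v: {k}

Chromatic number:
  lower bound: {i,k,m} mutually conflict ⇒ χ ≥ 3
  assign i→R1 k→R0 m→R2 v→R1 — no edge inside a register ⇒ χ ≤ 3
  χ = 3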